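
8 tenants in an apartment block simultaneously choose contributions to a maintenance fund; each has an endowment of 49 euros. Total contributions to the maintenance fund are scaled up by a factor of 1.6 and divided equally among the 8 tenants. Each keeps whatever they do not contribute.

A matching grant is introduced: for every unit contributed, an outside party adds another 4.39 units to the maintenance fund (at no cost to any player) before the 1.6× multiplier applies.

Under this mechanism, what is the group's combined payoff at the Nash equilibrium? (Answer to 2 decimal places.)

3380.61 euros

The effective private return per unit is now 1.6 × 5.39 / 8 = 1.0780 > 1, so every player's dominant strategy flips to full contribution.
At the Nash equilibrium everyone contributes 49. Group total payoff = 1.6 × 5.39 × 392 = 3380.61.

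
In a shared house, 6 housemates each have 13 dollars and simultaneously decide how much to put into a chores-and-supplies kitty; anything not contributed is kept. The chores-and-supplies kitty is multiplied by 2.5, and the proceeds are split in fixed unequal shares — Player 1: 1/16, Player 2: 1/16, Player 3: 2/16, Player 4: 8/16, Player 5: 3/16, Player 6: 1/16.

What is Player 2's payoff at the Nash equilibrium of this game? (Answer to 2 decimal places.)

A player with share s gets back 2.5·s per unit contributed, so full contribution is dominant for anyone with s > 1/2.5 = 0.4000 and zero contribution is dominant for anyone below.
Only Player 4 (8/16) clears that bar, contributing 13; the remaining 5 contribute 0. Total contributed: 13.
Player 2 keeps 13 and receives 2.5 × 13 × 1/16 = 2.03 from the chores-and-supplies kitty, for a payoff of 15.03.

15.03 dollars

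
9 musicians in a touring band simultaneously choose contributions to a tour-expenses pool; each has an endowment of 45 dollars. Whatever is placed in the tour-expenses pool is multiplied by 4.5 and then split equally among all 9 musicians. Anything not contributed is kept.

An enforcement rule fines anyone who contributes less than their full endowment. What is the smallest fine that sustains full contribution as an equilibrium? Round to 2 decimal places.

Given the others contribute fully, the best deviation is to contribute 0 (any partial contribution still incurs the fine and gives up units whose private return 0.5000 is below 1).
Deviating from 45 to 0 saves 45 dollars but forfeits the deviator's share of the drop in the tour-expenses pool: 4.5/9 × 45 = 22.50.
So the deviation gain is 45 − 22.50 = 22.50, and the fine must be at least 22.50 dollars to wipe it out.

22.50 dollars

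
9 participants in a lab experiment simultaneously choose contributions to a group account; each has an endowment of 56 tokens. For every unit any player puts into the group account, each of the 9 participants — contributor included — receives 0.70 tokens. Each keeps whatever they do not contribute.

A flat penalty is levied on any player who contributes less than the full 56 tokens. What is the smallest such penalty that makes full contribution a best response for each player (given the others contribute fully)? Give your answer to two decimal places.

16.80 tokens

Given the others contribute fully, the best deviation is to contribute 0 (any partial contribution still incurs the fine and gives up units whose private return 0.70 is below 1).
Deviating from 56 to 0 saves 56 tokens but forfeits the deviator's share of the drop in the group account: 0.70 × 56 = 39.20.
So the deviation gain is 56 − 39.20 = 16.80, and the fine must be at least 16.80 tokens to wipe it out.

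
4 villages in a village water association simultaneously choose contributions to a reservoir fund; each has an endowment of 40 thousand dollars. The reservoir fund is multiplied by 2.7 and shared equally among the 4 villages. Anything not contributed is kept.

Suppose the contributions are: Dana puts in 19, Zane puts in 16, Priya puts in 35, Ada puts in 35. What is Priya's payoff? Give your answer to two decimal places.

Total contributed: 19 + 16 + 35 + 35 = 105.
Each receives 2.7 × 105 / 4 = 70.88 from the reservoir fund.
Priya keeps 40 − 35 = 5, so Priya's payoff is 5 + 70.88 = 75.88.

75.88 thousand dollars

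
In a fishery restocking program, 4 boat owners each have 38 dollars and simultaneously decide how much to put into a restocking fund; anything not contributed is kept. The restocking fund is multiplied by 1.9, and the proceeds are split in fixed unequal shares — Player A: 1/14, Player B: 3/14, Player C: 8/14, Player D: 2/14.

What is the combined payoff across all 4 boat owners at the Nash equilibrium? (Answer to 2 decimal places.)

A player with share s gets back 1.9·s per unit contributed, so full contribution is dominant for anyone with s > 1/1.9 = 0.5263 and zero contribution is dominant for anyone below.
The only share above 0.5263 is Player C's 8/14, contributing 38; the remaining 3 contribute 0. Total contributed: 38.
The restocking fund pays out 1.9 × 38 = 72.20 in total (split across the unequal shares, but the aggregate is all that matters for the group sum).
The 3 free-riders keep 38 each, adding 114. Group total = 114 + 72.20 = 186.20.

186.20 dollars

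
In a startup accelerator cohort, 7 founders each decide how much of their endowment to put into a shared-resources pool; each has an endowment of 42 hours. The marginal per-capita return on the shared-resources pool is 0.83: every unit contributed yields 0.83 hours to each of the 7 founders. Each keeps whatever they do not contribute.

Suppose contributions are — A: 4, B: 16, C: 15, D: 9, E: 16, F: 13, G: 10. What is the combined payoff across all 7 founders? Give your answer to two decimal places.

693.23 hours

Total contributed: 4 + 16 + 15 + 9 + 16 + 13 + 10 = 83; total kept: 7 × 42 − 83 = 211.
The shared-resources pool pays out 0.83 × 7 × 83 = 482.23 in aggregate.
Group total = 211 + 482.23 = 693.23.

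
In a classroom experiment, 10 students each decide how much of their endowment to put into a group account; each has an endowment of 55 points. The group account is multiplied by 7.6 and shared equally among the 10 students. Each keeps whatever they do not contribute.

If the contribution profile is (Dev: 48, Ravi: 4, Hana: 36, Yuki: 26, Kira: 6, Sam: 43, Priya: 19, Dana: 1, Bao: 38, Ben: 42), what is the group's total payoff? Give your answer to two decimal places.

2285.80 points

Total contributed: 48 + 4 + 36 + 26 + 6 + 43 + 19 + 1 + 38 + 42 = 263; total kept: 10 × 55 − 263 = 287.
The group account pays out 7.6 × 263 = 1998.80 in aggregate.
Group total = 287 + 1998.80 = 2285.80.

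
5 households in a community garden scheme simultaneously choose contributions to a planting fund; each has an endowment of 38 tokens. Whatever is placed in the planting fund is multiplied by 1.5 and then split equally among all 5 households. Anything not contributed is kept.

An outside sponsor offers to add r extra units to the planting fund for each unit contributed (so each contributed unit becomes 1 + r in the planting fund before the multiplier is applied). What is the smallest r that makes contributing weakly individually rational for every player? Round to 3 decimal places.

With matching at rate r, one contributed unit becomes (1 + r) in the planting fund and returns 1.5 × (1 + r) / 5 to the contributor.
Setting this equal to 1: 1 + r = 5/1.5 = 3.3333.
So the minimum matching rate is r = 3.3333 − 1 = 2.333.

2.333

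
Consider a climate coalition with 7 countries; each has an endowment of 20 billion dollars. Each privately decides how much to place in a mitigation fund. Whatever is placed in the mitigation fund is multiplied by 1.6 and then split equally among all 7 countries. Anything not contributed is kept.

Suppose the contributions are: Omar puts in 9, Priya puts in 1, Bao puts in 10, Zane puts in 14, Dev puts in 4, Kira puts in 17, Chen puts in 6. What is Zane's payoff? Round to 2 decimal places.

Total contributed: 9 + 1 + 10 + 14 + 4 + 17 + 6 = 61.
Each receives 1.6 × 61 / 7 = 13.94 from the mitigation fund.
Zane keeps 20 − 14 = 6, so Zane's payoff is 6 + 13.94 = 19.94.

19.94 billion dollars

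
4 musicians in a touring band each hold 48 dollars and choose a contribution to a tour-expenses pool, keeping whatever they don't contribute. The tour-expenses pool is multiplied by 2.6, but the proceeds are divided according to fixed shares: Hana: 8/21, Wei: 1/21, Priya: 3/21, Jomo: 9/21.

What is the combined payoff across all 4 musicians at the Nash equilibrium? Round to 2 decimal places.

268.80 dollars

For player j, contributing a unit is worthwhile iff 2.6 × (j's share) ≥ 1, i.e. iff j's share is at least 0.3846.
Only Jomo (9/21) clears that bar, contributing 48; the remaining 3 contribute 0. Total contributed: 48.
The tour-expenses pool pays out 2.6 × 48 = 124.80 in total (split across the unequal shares, but the aggregate is all that matters for the group sum).
The 3 free-riders keep 48 each, adding 144. Group total = 144 + 124.80 = 268.80.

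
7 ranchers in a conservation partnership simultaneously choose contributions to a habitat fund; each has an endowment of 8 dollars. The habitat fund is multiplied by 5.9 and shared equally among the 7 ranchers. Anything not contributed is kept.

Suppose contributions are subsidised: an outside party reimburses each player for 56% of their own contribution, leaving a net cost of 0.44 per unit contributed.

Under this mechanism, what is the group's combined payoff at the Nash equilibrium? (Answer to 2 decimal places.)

361.76 dollars

The effective private return per unit is now (5.9/7) / 0.44 = 1.9156 > 1, so every player's dominant strategy flips to full contribution.
At the Nash equilibrium everyone contributes 8. Group total payoff = 7 × (8 × 0.56 + 5.9 × 8) = 361.76.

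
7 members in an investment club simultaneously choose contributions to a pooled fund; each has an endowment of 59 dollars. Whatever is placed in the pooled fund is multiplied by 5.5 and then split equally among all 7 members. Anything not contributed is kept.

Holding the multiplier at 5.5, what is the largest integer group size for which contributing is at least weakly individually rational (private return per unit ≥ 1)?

5

Private return per unit is 5.5/(group size), which is ≥ 1 whenever the group size is ≤ 5.5.
The largest such integer is 5.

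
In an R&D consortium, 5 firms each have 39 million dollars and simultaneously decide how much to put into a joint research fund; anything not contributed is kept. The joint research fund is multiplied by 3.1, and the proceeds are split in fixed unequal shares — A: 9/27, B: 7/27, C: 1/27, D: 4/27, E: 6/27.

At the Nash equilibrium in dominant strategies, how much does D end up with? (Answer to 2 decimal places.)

For player j, contributing a unit is worthwhile iff 3.1 × (j's share) ≥ 1, i.e. iff j's share is at least 0.3226.
A alone (share 9/27) is above the threshold, contributing 39; the remaining 4 contribute 0. Total contributed: 39.
D keeps 39 and receives 3.1 × 39 × 4/27 = 17.91 from the joint research fund, for a payoff of 56.91.

56.91 million dollars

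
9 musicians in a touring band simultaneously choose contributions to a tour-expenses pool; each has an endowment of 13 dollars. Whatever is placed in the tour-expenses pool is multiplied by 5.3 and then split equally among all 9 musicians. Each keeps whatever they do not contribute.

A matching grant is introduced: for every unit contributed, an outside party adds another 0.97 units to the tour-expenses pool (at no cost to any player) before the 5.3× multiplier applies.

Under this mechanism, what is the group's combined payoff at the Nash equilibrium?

With the mechanism, a contributed unit returns 5.3 × 1.97 / 9 = 1.1601 per unit of net cost to the contributor — now above 1 — so contributing fully is weakly dominant for every player.
At the Nash equilibrium everyone contributes 13. Group total payoff = 5.3 × 1.97 × 117 = 1221.60.

1221.60 dollars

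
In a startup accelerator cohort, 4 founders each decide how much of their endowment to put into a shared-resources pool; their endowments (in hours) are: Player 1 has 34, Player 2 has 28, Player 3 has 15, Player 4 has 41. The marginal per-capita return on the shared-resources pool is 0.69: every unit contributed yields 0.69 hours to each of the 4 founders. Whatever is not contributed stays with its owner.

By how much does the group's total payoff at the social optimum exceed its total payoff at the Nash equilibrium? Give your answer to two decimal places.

The private return per contributed unit is 0.69 < 1 for everyone, so the Nash equilibrium is zero contribution and the group total is Σ E_j = 34 + 28 + 15 + 41 = 118.
Each contributed unit returns 2.760 to the group, so the social optimum is full contribution by everyone: group total = 2.760 × 118 = 325.68.
Efficiency loss = (2.760 − 1) × 118 = 207.68.

207.68 hours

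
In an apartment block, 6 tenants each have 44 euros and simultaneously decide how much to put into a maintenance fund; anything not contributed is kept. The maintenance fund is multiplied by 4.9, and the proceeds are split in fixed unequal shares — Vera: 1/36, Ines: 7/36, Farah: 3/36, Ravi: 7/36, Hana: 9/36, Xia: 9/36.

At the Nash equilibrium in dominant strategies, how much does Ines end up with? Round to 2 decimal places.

Each unit j contributes comes back to j as 4.9 × (j's share), so j prefers to contribute only if that share exceeds 1/4.9 = 0.2041; otherwise keeping the unit dominates.
Hana and Xia are above the threshold, contributing 44 each; the remaining 4 contribute 0. Total contributed: 88.
Ines keeps 44 and receives 4.9 × 88 × 7/36 = 83.84 from the maintenance fund, for a payoff of 127.84.

127.84 euros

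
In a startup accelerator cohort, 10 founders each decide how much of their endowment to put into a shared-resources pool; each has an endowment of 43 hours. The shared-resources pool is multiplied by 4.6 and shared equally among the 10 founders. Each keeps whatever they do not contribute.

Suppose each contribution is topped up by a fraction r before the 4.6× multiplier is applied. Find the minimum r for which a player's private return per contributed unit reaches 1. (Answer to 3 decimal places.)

With matching at rate r, one contributed unit becomes (1 + r) in the shared-resources pool and returns 4.6 × (1 + r) / 10 to the contributor.
Setting this equal to 1: 1 + r = 10/4.6 = 2.1739.
So the minimum matching rate is r = 2.1739 − 1 = 1.174.

1.174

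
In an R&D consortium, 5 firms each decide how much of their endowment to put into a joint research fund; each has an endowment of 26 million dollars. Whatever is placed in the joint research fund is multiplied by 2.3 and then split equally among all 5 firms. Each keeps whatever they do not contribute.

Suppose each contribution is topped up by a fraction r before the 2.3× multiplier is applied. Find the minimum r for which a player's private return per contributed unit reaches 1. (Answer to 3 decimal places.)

With matching at rate r, one contributed unit becomes (1 + r) in the joint research fund and returns 2.3 × (1 + r) / 5 to the contributor.
Setting this equal to 1: 1 + r = 5/2.3 = 2.1739.
So the minimum matching rate is r = 2.1739 − 1 = 1.174.

1.174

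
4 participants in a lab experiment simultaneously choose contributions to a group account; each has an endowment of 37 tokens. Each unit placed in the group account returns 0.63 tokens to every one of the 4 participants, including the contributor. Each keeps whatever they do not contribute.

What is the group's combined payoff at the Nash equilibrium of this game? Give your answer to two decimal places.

148.00 tokens

The private return per contributed unit is 0.63 < 1, so contributing 0 is dominant for every player. At the Nash equilibrium everyone keeps their 37, and the group total is 4 × 37 = 148.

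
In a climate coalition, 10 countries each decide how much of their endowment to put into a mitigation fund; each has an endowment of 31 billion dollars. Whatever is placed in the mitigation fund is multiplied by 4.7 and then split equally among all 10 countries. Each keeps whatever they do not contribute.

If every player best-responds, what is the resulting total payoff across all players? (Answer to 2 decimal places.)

Each contributed unit returns 4.7/10 = 0.4700 to its contributor — below 1 — so contributing 0 is dominant for every player. At the Nash equilibrium everyone keeps their 31, and the group total is 10 × 31 = 310.

310.00 billion dollars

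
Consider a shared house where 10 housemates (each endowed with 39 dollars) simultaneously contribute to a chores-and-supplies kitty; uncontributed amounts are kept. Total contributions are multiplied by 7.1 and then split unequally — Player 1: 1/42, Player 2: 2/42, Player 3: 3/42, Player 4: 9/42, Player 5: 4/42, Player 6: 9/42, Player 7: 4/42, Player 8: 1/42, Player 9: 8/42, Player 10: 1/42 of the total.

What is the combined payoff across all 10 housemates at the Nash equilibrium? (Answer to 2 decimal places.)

1103.70 dollars

For player j, contributing a unit is worthwhile iff 7.1 × (j's share) ≥ 1, i.e. iff j's share is at least 0.1408.
Player 4, Player 6 and Player 9 are above the threshold, contributing 39 each; the remaining 7 contribute 0. Total contributed: 117.
The chores-and-supplies kitty pays out 7.1 × 117 = 830.70 in total (split across the unequal shares, but the aggregate is all that matters for the group sum).
The 7 free-riders keep 39 each, adding 273. Group total = 273 + 830.70 = 1103.70.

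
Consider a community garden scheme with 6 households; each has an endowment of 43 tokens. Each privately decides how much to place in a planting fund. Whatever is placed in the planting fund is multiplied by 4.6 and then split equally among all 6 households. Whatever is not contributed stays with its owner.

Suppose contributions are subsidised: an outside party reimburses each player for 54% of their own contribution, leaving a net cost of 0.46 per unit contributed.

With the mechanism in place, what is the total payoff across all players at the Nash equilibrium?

Under the mechanism each unit contributed yields (4.6/6) / 0.46 = 1.6667 back to its contributor per unit of net cost, which exceeds 1, making full contribution the dominant choice for everyone.
So the Nash equilibrium is full contribution by all 6; the group earns 6 × (43 × 0.54 + 4.6 × 43) = 1326.12.

1326.12 tokens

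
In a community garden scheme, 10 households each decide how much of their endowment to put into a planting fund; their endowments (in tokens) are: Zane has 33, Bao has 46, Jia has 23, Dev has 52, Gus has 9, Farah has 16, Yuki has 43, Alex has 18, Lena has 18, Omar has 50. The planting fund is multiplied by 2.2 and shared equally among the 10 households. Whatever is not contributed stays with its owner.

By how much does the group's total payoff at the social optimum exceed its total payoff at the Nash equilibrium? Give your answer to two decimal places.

369.60 tokens

The private return per contributed unit is 2.2/10 = 0.2200 < 1 for every player regardless of endowment, so the Nash equilibrium is zero contribution and the group total is Σ E_j = 33 + 46 + 23 + 52 + 9 + 16 + 43 + 18 + 18 + 50 = 308.
Each contributed unit returns 2.200 to the group, so the social optimum is full contribution by everyone: group total = 2.200 × 308 = 677.60.
Efficiency loss = (2.200 − 1) × 308 = 369.60.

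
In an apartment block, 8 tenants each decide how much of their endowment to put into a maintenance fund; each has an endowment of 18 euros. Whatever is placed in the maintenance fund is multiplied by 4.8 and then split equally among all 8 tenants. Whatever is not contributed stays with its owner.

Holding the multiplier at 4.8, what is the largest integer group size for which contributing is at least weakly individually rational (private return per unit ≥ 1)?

4

Private return per unit is 4.8/(group size), which is ≥ 1 whenever the group size is ≤ 4.8.
The largest such integer is 4.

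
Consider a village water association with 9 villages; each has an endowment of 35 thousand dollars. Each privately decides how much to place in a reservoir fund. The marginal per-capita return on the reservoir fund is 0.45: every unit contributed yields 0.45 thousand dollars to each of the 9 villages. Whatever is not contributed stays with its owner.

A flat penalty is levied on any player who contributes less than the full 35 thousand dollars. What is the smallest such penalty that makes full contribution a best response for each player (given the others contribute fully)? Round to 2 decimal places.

Given the others contribute fully, the best deviation is to contribute 0 (any partial contribution still incurs the fine and gives up units whose private return 0.45 is below 1).
Deviating from 35 to 0 saves 35 thousand dollars but forfeits the deviator's share of the drop in the reservoir fund: 0.45 × 35 = 15.75.
So the deviation gain is 35 − 15.75 = 19.25, and the fine must be at least 19.25 thousand dollars to wipe it out.

19.25 thousand dollars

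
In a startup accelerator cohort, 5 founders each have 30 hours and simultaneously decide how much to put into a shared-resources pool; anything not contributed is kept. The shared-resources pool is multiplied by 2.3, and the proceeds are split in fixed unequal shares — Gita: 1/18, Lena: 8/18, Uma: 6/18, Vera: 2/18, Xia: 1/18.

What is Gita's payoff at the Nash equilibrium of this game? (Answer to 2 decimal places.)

33.83 hours

Each unit j contributes comes back to j as 2.3 × (j's share), so j prefers to contribute only if that share exceeds 1/2.3 = 0.4348; otherwise keeping the unit dominates.
Only Lena (8/18) clears that bar, contributing 30; the remaining 4 contribute 0. Total contributed: 30.
Gita keeps 30 and receives 2.3 × 30 × 1/18 = 3.83 from the shared-resources pool, for a payoff of 33.83.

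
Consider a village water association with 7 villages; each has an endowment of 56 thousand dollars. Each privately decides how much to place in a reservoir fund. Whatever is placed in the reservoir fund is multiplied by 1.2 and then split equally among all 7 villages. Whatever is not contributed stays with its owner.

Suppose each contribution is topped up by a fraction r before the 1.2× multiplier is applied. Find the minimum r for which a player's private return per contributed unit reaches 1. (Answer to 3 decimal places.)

With matching at rate r, one contributed unit becomes (1 + r) in the reservoir fund and returns 1.2 × (1 + r) / 7 to the contributor.
Setting this equal to 1: 1 + r = 7/1.2 = 5.8333.
So the minimum matching rate is r = 5.8333 − 1 = 4.833.

4.833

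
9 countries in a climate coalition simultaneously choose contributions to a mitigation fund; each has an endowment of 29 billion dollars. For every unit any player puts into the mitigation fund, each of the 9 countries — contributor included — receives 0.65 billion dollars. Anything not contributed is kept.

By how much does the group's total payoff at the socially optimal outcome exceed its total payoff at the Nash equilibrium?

The private return per contributed unit is 0.65 < 1, so contributing 0 is dominant for every player. At the Nash equilibrium everyone keeps their 29, and the group total is 9 × 29 = 261.
Each contributed unit returns 5.850 to the group as a whole (0.65 to each of 9 players), which exceeds 1, so the social optimum is full contribution: group total = 5.850 × 261 = 1526.85.
Efficiency loss = 1526.85 − 261 = 1265.85.

1265.85 billion dollars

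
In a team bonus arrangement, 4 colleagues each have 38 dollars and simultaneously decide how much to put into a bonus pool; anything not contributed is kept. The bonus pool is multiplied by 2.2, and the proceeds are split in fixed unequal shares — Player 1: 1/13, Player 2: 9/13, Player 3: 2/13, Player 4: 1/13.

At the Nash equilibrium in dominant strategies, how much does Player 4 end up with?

A player with share s gets back 2.2·s per unit contributed, so full contribution is dominant for anyone with s > 1/2.2 = 0.4545 and zero contribution is dominant for anyone below.
The only share above 0.4545 is Player 2's 9/13, contributing 38; the remaining 3 contribute 0. Total contributed: 38.
Player 4 keeps 38 and receives 2.2 × 38 × 1/13 = 6.43 from the bonus pool, for a payoff of 44.43.

44.43 dollars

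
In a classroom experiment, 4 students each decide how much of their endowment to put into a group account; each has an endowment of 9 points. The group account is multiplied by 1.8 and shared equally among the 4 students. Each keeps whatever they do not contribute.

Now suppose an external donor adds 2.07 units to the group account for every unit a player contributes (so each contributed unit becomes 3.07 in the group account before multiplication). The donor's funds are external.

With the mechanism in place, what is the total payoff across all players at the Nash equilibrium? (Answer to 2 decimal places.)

198.94 points

Under the mechanism each unit contributed yields 1.8 × 3.07 / 4 = 1.3815 back to its contributor per unit of net cost, which exceeds 1, making full contribution the dominant choice for everyone.
At the Nash equilibrium everyone contributes 9. Group total payoff = 1.8 × 3.07 × 36 = 198.94.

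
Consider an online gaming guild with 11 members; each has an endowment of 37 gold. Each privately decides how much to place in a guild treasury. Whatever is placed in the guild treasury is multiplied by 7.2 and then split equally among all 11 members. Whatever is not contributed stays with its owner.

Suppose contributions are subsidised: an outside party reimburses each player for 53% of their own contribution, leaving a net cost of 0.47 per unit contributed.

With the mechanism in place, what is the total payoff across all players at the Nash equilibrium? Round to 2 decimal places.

With the mechanism, a contributed unit returns (7.2/11) / 0.47 = 1.3926 per unit of net cost to the contributor — now above 1 — so contributing fully is weakly dominant for every player.
So the Nash equilibrium is full contribution by all 11; the group earns 11 × (37 × 0.53 + 7.2 × 37) = 3146.11.

3146.11 gold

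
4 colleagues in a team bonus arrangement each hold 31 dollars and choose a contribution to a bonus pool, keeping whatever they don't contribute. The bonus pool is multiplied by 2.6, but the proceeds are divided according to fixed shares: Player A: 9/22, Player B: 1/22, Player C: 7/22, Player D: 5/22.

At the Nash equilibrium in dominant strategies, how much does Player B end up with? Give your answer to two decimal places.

34.66 dollars

For player j, contributing a unit is worthwhile iff 2.6 × (j's share) ≥ 1, i.e. iff j's share is at least 0.3846.
Player A alone (share 9/22) is above the threshold, contributing 31; the remaining 3 contribute 0. Total contributed: 31.
Player B keeps 31 and receives 2.6 × 31 × 1/22 = 3.66 from the bonus pool, for a payoff of 34.66.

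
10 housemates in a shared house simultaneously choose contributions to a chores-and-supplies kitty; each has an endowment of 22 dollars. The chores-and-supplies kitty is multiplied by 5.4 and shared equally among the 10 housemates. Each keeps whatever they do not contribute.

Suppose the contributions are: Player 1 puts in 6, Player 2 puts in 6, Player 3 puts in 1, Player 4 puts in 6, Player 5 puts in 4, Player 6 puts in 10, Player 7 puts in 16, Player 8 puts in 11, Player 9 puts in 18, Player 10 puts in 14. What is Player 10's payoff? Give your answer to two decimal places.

57.68 dollars

Total contributed: 6 + 6 + 1 + 6 + 4 + 10 + 16 + 11 + 18 + 14 = 92.
Each receives 5.4 × 92 / 10 = 49.68 from the chores-and-supplies kitty.
Player 10 keeps 22 − 14 = 8, so Player 10's payoff is 8 + 49.68 = 57.68.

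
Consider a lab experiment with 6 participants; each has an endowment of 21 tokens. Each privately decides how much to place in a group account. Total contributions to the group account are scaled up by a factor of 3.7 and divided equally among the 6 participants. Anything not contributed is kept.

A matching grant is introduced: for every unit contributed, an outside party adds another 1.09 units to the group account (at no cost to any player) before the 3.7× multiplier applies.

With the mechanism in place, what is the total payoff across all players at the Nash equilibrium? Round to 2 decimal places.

The effective private return per unit is now 3.7 × 2.09 / 6 = 1.2888 > 1, so every player's dominant strategy flips to full contribution.
At the Nash equilibrium everyone contributes 21. Group total payoff = 3.7 × 2.09 × 126 = 974.36.

974.36 tokens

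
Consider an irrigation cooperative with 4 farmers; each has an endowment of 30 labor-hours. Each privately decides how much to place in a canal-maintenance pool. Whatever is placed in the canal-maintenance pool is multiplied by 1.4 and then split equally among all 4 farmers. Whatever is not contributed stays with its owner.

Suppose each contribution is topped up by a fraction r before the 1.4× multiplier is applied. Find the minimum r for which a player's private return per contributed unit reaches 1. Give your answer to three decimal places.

1.857

With matching at rate r, one contributed unit becomes (1 + r) in the canal-maintenance pool and returns 1.4 × (1 + r) / 4 to the contributor.
Setting this equal to 1: 1 + r = 4/1.4 = 2.8571.
So the minimum matching rate is r = 2.8571 − 1 = 1.857.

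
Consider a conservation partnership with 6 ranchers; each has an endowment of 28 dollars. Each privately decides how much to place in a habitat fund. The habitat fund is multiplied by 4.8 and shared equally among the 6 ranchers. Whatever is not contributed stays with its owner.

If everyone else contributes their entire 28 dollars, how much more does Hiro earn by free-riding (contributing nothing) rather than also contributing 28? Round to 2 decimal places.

Switching from a contribution of 28 to 0 lets Hiro keep an extra 28 dollars, but lowers the habitat fund by 28, which costs Hiro their own share of that drop: 4.8/6 × 28 = 22.40.
Net gain = 28 − 22.40 = 5.60. The private return per contributed unit (0.8000) is below 1, so free-riding is indeed the best response regardless of what the others do.

5.60 dollars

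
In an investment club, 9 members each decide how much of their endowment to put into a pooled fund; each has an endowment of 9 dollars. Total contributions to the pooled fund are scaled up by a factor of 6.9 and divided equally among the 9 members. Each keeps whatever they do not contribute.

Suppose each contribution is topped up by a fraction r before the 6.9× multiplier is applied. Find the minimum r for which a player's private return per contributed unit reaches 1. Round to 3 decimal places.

0.304

With matching at rate r, one contributed unit becomes (1 + r) in the pooled fund and returns 6.9 × (1 + r) / 9 to the contributor.
Setting this equal to 1: 1 + r = 9/6.9 = 1.3043.
So the minimum matching rate is r = 1.3043 − 1 = 0.304.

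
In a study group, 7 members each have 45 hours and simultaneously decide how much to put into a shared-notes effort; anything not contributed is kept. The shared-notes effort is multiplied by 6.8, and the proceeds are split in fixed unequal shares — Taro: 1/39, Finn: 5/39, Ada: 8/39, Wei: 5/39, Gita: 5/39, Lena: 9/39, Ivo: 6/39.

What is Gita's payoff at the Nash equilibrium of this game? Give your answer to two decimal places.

Player j's private return per contributed unit is 6.8 × (j's share). Contributing is weakly dominant for j when that share is at least 1/6.8 = 0.1471, and contributing 0 is dominant otherwise.
Ada, Lena and Ivo clear that bar, contributing 45 each; the remaining 4 contribute 0. Total contributed: 135.
Gita keeps 45 and receives 6.8 × 135 × 5/39 = 117.69 from the shared-notes effort, for a payoff of 162.69.

162.69 hours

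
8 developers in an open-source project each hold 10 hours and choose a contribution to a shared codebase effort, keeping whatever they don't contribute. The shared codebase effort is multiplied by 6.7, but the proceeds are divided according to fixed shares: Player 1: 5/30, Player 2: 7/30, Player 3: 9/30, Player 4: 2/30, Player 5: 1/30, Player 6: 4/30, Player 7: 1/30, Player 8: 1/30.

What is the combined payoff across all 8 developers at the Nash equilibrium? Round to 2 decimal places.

A player with share s gets back 6.7·s per unit contributed, so full contribution is dominant for anyone with s > 1/6.7 = 0.1493 and zero contribution is dominant for anyone below.
Player 1, Player 2 and Player 3 clear that bar, contributing 10 each; the remaining 5 contribute 0. Total contributed: 30.
The shared codebase effort pays out 6.7 × 30 = 201.00 in total (split across the unequal shares, but the aggregate is all that matters for the group sum).
The 5 free-riders keep 10 each, adding 50. Group total = 50 + 201.00 = 251.00.

251.00 hours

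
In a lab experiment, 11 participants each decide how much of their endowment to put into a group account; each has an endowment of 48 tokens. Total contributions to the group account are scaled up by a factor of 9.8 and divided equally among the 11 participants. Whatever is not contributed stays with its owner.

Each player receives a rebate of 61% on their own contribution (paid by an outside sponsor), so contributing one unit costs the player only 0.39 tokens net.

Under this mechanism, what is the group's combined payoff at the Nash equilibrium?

5496.48 tokens

The effective private return per unit is now (9.8/11) / 0.39 = 2.2844 > 1, so every player's dominant strategy flips to full contribution.
So the Nash equilibrium is full contribution by all 11; the group earns 11 × (48 × 0.61 + 9.8 × 48) = 5496.48.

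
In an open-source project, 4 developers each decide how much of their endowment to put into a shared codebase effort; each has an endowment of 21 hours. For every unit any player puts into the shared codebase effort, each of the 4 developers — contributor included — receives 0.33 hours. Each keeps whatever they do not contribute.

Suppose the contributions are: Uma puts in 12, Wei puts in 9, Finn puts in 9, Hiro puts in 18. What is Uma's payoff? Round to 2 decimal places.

Total contributed: 12 + 9 + 9 + 18 = 48.
Each receives 0.33 × 48 = 15.84 from the shared codebase effort.
Uma keeps 21 − 12 = 9, so Uma's payoff is 9 + 15.84 = 24.84.

24.84 hours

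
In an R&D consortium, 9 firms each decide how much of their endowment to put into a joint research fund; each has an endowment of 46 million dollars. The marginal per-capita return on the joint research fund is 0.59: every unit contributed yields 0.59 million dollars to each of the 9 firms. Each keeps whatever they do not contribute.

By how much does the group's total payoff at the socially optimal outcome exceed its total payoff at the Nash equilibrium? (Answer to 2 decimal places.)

1784.34 million dollars

The private return per contributed unit is 0.59 < 1, so contributing 0 is dominant for every player. At the Nash equilibrium everyone keeps their 46, and the group total is 9 × 46 = 414.
Each contributed unit returns 5.310 to the group as a whole (0.59 to each of 9 players), which exceeds 1, so the social optimum is full contribution: group total = 5.310 × 414 = 2198.34.
Efficiency loss = 2198.34 − 414 = 1784.34.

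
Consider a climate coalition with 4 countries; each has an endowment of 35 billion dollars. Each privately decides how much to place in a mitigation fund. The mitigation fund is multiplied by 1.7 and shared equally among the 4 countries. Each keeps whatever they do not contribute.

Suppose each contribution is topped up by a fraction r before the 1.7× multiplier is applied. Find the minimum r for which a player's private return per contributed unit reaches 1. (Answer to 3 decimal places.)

1.353

With matching at rate r, one contributed unit becomes (1 + r) in the mitigation fund and returns 1.7 × (1 + r) / 4 to the contributor.
Setting this equal to 1: 1 + r = 4/1.7 = 2.3529.
So the minimum matching rate is r = 2.3529 − 1 = 1.353.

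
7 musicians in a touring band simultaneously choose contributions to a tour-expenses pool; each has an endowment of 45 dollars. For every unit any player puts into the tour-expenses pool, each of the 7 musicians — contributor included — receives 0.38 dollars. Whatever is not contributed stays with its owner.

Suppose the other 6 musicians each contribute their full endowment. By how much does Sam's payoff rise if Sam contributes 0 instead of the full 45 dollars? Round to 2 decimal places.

Switching from a contribution of 45 to 0 lets Sam keep an extra 45 dollars, but lowers the tour-expenses pool by 45, which costs Sam their own share of that drop: 0.38 × 45 = 17.10.
Net gain = 45 − 17.10 = 27.90. The private return per contributed unit (0.38) is below 1, so free-riding is indeed the best response regardless of what the others do.

27.90 dollars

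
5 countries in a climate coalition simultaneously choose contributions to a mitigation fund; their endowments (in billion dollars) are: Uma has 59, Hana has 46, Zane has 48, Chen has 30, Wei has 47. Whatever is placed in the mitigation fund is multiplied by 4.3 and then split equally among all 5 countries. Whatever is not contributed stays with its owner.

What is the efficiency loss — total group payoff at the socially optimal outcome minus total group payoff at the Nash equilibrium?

759.00 billion dollars

The private return per contributed unit is 4.3/5 = 0.8600 < 1 for every player regardless of endowment, so the Nash equilibrium is zero contribution and the group total is Σ E_j = 59 + 46 + 48 + 30 + 47 = 230.
Each contributed unit returns 4.300 to the group, so the social optimum is full contribution by everyone: group total = 4.300 × 230 = 989.00.
Efficiency loss = (4.300 − 1) × 230 = 759.00.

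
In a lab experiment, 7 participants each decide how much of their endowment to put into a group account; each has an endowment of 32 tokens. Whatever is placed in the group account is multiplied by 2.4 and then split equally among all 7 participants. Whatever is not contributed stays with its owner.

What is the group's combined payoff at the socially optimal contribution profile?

Each contributed unit returns 2.400 to the group as a whole (0.3429 to each of 7 players), which exceeds 1, so the social optimum is full contribution: group total = 2.400 × 224 = 537.60.

537.60 tokens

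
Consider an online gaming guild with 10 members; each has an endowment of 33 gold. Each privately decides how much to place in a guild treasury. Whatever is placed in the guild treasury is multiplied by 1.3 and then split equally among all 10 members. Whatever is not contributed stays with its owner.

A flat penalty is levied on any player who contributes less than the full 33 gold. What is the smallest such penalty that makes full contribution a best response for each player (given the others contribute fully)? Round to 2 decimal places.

28.71 gold

Given the others contribute fully, the best deviation is to contribute 0 (any partial contribution still incurs the fine and gives up units whose private return 0.1300 is below 1).
Deviating from 33 to 0 saves 33 gold but forfeits the deviator's share of the drop in the guild treasury: 1.3/10 × 33 = 4.29.
So the deviation gain is 33 − 4.29 = 28.71, and the fine must be at least 28.71 gold to wipe it out.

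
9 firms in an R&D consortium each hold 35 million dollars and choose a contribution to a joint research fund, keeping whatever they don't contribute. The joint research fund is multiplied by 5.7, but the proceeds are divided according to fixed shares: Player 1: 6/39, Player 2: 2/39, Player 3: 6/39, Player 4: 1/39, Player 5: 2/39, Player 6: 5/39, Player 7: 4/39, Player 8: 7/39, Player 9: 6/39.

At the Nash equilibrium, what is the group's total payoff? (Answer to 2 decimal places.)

A player with share s gets back 5.7·s per unit contributed, so full contribution is dominant for anyone with s > 1/5.7 = 0.1754 and zero contribution is dominant for anyone below.
Only Player 8 (7/39) clears that bar, contributing 35; the remaining 8 contribute 0. Total contributed: 35.
The joint research fund pays out 5.7 × 35 = 199.50 in total (split across the unequal shares, but the aggregate is all that matters for the group sum).
The 8 free-riders keep 35 each, adding 280. Group total = 280 + 199.50 = 479.50.

479.50 million dollars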